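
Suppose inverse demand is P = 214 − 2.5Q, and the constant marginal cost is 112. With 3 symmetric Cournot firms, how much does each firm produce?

q_i = 10.2

Cournot with 3 identical firms: the symmetric best-response condition is 214 − 10q = 112. Each firm produces q = 10.2, total output Q = 30.6, price P = 137.5.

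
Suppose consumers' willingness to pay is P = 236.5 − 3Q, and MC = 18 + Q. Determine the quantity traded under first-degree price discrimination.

With perfect price discrimination, output is the efficient level Q = 54.625 (where demand meets MC), but every buyer pays their willingness to pay: CS = 0 and PS = total surplus.

Q = 54.625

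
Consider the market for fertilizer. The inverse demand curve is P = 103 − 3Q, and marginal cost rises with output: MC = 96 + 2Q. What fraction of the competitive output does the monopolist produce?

A monopolist chooses Q where MR = MC. MR = 103 − 6Q; setting this equal to 96 + 2Q gives Q = 0.875 and P = 100.375.
Under competition P = MC: 103 − 3Q = 96 + 2Q ⇒ Q = 1.4, P = 98.8.
Ratio Q_m/Q_c = 0.875/1.4 = 0.625.

Q_m/Q_c = 0.625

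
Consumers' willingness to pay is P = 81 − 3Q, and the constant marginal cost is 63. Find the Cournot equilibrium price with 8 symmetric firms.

Cournot with 8 identical firms: the symmetric best-response condition is 81 − 27q = 63. Each firm produces q = 2/3, total output Q = 16/3, price P = 65.

P = 65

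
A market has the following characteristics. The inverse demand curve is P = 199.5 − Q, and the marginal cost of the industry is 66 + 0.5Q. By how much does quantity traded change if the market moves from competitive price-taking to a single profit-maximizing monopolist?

Under competition P = MC: 199.5 − Q = 66 + 0.5Q ⇒ Q = 89, P = 110.5.
A monopolist chooses Q where MR = MC. MR = 199.5 − 2Q; setting this equal to 66 + 0.5Q gives Q = 53.4 and P = 146.1.
Change in quantity traded: 53.4 − 89 = −35.6.

Q falls by 35.6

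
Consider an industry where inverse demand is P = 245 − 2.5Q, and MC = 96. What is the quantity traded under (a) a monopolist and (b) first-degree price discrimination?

Monopoly sets MR = MC: 245 − 5Q = 96 ⇒ Q = 29.8, P = 245 − 2.5·29.8 = 170.5.
With perfect price discrimination, output is the efficient level Q = 59.6 (where demand meets MC), but every buyer pays their willingness to pay: CS = 0 and PS = total surplus.

Monopoly: Q = 29.8; Perfect PD: Q = 59.6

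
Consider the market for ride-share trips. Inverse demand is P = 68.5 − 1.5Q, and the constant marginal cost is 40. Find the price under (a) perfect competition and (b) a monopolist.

Competition: P = 40; Monopoly: P = 54.25

Perfect competition: P = MC = 40, so 68.5 − 1.5Q = 40 and Q = 19.
A monopolist chooses Q where MR = MC. MR = 68.5 − 3Q; setting this equal to 40 gives Q = 9.5 and P = 54.25.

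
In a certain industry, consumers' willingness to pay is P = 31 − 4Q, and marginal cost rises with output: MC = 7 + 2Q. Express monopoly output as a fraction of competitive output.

Q_m/Q_c = 0.6

Monopoly sets MR = MC: 31 − 8Q = 7 + 2Q ⇒ Q = 2.4, P = 31 − 4·2.4 = 21.4.
Under competition P = MC: 31 − 4Q = 7 + 2Q ⇒ Q = 4, P = 15.
Ratio Q_m/Q_c = 2.4/4 = 0.6.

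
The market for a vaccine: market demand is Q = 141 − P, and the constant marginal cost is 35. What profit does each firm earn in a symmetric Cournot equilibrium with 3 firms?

π_i = 702.25

Inverting demand: P = 141 − Q.
With 3 symmetric Cournot firms, each firm's FOC gives 141 − 4q = 35, so q = 26.5, Q = 3·26.5 = 79.5, and P = 61.5.
Each firm's profit = (61.5 − 35)·26.5 = 702.25.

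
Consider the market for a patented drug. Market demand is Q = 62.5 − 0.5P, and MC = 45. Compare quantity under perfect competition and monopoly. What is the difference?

Inverting demand: P = 125 − 2Q.
Competitive firms price at marginal cost: P = 45, giving Q = 40.
The monopolist equates marginal revenue to marginal cost: 125 − 4Q = 45, so Q = 20. From demand, P = 85.
Change in quantity: 20 − 40 = −20.

Q falls by 20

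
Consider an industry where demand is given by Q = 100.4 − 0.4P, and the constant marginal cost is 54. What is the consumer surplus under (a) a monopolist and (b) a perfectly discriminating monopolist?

Monopoly: CS = 1940.45; Perfect PD: CS = 0

Inverting demand: P = 251 − 2.5Q.
A monopolist chooses Q where MR = MC. MR = 251 − 5Q; setting this equal to 54 gives Q = 39.4 and P = 152.5.
CS = ½·(251 − 152.5)·39.4 = 1940.45.
A perfectly discriminating monopolist sells every unit with P(Q) ≥ MC(Q), so output equals the competitive quantity Q = 78.8. Each buyer pays their reservation price, so CS = 0 and the firm captures all surplus.
CS = 0.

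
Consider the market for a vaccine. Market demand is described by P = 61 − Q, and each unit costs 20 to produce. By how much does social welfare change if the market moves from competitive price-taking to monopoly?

Competitive firms price at marginal cost: P = 20, giving Q = 41.
CS = ½·(61 − 20)·41 = 840.5; PS = (20 − 20)·41 = 0; TS = 840.5.
A monopolist chooses Q where MR = MC. MR = 61 − 2Q; setting this equal to 20 gives Q = 20.5 and P = 40.5.
CS = ½·(61 − 40.5)·20.5 = 210.125; PS = (40.5 − 20)·20.5 = 420.25; TS = 630.375.
Change in social welfare: 630.375 − 840.5 = −210.125.

TS falls by 210.125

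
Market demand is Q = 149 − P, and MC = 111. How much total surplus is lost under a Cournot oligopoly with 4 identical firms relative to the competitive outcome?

DWL = 28.88

Inverting demand: P = 149 − Q.
Competitive firms price at marginal cost: P = 111, giving Q = 38.
Cournot with 4 identical firms: the symmetric best-response condition is 149 − 5q = 111. Each firm produces q = 7.6, total output Q = 30.4, price P = 118.6.
DWL is the triangle between Q = 30.4 and Q = 38: ½·(38 − 30.4)·(118.6 − 111) = 28.88.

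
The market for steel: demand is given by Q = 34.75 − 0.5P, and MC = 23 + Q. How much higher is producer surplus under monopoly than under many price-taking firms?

Inverting demand: P = 69.5 − 2Q.
Competitive equilibrium sets price equal to marginal cost: 69.5 − 2Q = 23 + Q, so Q = 15.5 and P = 38.5.
PS = P·Q − VC(Q) = 38.5·15.5 − (23·15.5 + ½·1·15.5²) = 120.125.
The monopolist equates marginal revenue to marginal cost: 69.5 − 4Q = 23 + Q, so Q = 9.3. From demand, P = 50.9.
PS = P·Q − VC(Q) = 50.9·9.3 − (23·9.3 + ½·1·9.3²) = 216.225.
Change in producer surplus: 216.225 − 120.125 = 96.1.

PS rises by 96.1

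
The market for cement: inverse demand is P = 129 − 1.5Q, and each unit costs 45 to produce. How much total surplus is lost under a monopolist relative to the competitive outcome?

Under competition P = MC = 45, so Q = (129 − 45)/1.5 = 56.
The monopolist equates marginal revenue to marginal cost: 129 − 3Q = 45, so Q = 28. From demand, P = 87.
DWL is the triangle between Q = 28 and Q = 56: ½·(56 − 28)·(87 − 45) = 588.

DWL = 588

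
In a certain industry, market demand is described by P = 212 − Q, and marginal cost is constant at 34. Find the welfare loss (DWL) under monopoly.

DWL = 3960.5

Competitive firms price at marginal cost: P = 34, giving Q = 178.
A monopolist chooses Q where MR = MC. MR = 212 − 2Q; setting this equal to 34 gives Q = 89 and P = 123.
DWL is the triangle between Q = 89 and Q = 178: ½·(178 − 89)·(123 − 34) = 3960.5.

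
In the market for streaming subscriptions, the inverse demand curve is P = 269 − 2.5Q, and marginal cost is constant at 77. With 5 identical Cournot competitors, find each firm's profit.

π_i = 409.6

In a 5-firm Cournot equilibrium, symmetry and the first-order condition give q = (269 − 77)/(15) = 12.8. So Q = 64 and P = 109.
Each firm's profit = (109 − 77)·12.8 = 409.6.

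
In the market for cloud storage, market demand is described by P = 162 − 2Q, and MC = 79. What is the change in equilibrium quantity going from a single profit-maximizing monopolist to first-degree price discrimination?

A monopolist chooses Q where MR = MC. MR = 162 − 4Q; setting this equal to 79 gives Q = 20.75 and P = 120.5.
With perfect price discrimination, output is the efficient level Q = 41.5 (where demand meets MC), but every buyer pays their willingness to pay: CS = 0 and PS = total surplus.
Change in equilibrium quantity: 41.5 − 20.75 = 20.75.

Q rises by 20.75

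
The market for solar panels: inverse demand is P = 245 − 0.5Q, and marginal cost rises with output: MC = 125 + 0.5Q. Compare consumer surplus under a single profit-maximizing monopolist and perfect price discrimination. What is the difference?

CS falls by 1600

The monopolist equates marginal revenue to marginal cost: 245 − Q = 125 + 0.5Q, so Q = 80. From demand, P = 205.
CS = ½·(245 − 205)·80 = 1600.
A perfectly discriminating monopolist sells every unit with P(Q) ≥ MC(Q), so output equals the competitive quantity Q = 120. Each buyer pays their reservation price, so CS = 0 and the firm captures all surplus.
CS = 0.
Change in consumer surplus: 0 − 1600 = −1600.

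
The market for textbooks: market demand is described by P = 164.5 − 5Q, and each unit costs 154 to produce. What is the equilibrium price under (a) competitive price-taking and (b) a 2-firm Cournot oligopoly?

Competition: P = 154; Cournot: P = 157.5

Perfect competition: P = MC = 154, so 164.5 − 5Q = 154 and Q = 2.1.
In a 2-firm Cournot equilibrium, symmetry and the first-order condition give q = (164.5 − 154)/(15) = 0.7. So Q = 1.4 and P = 157.5.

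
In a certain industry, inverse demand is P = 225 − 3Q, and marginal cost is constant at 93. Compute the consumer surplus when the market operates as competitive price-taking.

Competitive firms price at marginal cost: P = 93, giving Q = 44.
CS = ½·(225 − 93)·44 = 2904.

CS = 2904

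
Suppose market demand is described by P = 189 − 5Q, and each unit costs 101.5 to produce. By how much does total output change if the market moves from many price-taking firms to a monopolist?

Perfect competition: P = MC = 101.5, so 189 − 5Q = 101.5 and Q = 17.5.
Monopoly sets MR = MC: 189 − 10Q = 101.5 ⇒ Q = 8.75, P = 189 − 5·8.75 = 145.25.
Change in total output: 8.75 − 17.5 = −8.75.

Total output falls by 8.75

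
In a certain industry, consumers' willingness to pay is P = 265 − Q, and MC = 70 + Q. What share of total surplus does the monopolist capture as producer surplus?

PS/TS = 0.75

A monopolist chooses Q where MR = MC. MR = 265 − 2Q; setting this equal to 70 + Q gives Q = 65 and P = 200.
CS = ½·(265 − 200)·65 = 2112.5.
PS = P·Q − VC(Q) = 200·65 − (70·65 + ½·1·65²) = 6337.5.
Share captured = PS/TS = 6337.5/8450 = 0.75.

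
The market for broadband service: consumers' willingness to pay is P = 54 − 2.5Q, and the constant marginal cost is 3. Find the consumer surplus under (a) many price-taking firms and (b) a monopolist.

Perfect competition: P = MC = 3, so 54 − 2.5Q = 3 and Q = 20.4.
CS = ½·(54 − 3)·20.4 = 520.2.
The monopolist equates marginal revenue to marginal cost: 54 − 5Q = 3, so Q = 10.2. From demand, P = 28.5.
CS = ½·(54 − 28.5)·10.2 = 130.05.

Competition: CS = 520.2; Monopoly: CS = 130.05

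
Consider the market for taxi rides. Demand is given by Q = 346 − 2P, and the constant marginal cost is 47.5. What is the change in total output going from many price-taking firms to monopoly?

Inverting demand: P = 173 − 0.5Q.
Perfect competition: P = MC = 47.5, so 173 − 0.5Q = 47.5 and Q = 251.
A monopolist chooses Q where MR = MC. MR = 173 − Q; setting this equal to 47.5 gives Q = 125.5 and P = 110.25.
Change in total output: 125.5 − 251 = −125.5.

Total output falls by 125.5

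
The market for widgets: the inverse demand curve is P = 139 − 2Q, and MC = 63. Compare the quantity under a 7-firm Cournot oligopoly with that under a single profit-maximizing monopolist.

Cournot with 7 identical firms: the symmetric best-response condition is 139 − 16q = 63. Each firm produces q = 4.75, total output Q = 33.25, price P = 72.5.
Monopoly sets MR = MC: 139 − 4Q = 63 ⇒ Q = 19, P = 139 − 2·19 = 101.

Cournot: Q = 33.25; Monopoly: Q = 19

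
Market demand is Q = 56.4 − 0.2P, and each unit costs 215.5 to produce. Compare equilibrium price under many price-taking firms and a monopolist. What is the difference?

P rises by 33.25

Inverting demand: P = 282 − 5Q.
Competitive firms price at marginal cost: P = 215.5, giving Q = 13.3.
Monopoly sets MR = MC: 282 − 10Q = 215.5 ⇒ Q = 6.65, P = 282 − 5·6.65 = 248.75.
Change in equilibrium price: 248.75 − 215.5 = 33.25.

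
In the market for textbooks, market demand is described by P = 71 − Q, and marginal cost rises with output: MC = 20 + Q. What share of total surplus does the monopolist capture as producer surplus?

A monopolist chooses Q where MR = MC. MR = 71 − 2Q; setting this equal to 20 + Q gives Q = 17 and P = 54.
CS = ½·(71 − 54)·17 = 144.5.
PS = P·Q − VC(Q) = 54·17 − (20·17 + ½·1·17²) = 433.5.
Share captured = PS/TS = 433.5/578 = 0.75.

PS/TS = 0.75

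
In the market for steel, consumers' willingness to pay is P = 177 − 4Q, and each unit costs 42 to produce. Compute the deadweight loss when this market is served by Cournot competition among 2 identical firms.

DWL = 253.125

Competitive firms price at marginal cost: P = 42, giving Q = 33.75.
With 2 symmetric Cournot firms, each firm's FOC gives 177 − 12q = 42, so q = 11.25, Q = 2·11.25 = 22.5, and P = 87.
DWL is the triangle between Q = 22.5 and Q = 33.75: ½·(33.75 − 22.5)·(87 − 42) = 253.125.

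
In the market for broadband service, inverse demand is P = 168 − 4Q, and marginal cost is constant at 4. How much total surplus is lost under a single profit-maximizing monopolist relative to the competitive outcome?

Competitive firms price at marginal cost: P = 4, giving Q = 41.
A monopolist chooses Q where MR = MC. MR = 168 − 8Q; setting this equal to 4 gives Q = 20.5 and P = 86.
DWL is the triangle between Q = 20.5 and Q = 41: ½·(41 − 20.5)·(86 − 4) = 840.5.

DWL = 840.5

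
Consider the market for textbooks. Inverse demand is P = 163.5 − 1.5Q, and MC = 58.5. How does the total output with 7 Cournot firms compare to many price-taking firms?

Cournot: Q = 61.25; Competition: Q = 70

Cournot with 7 identical firms: the symmetric best-response condition is 163.5 − 12q = 58.5. Each firm produces q = 8.75, total output Q = 61.25, price P = 71.625.
Under competition P = MC = 58.5, so Q = (163.5 − 58.5)/1.5 = 70.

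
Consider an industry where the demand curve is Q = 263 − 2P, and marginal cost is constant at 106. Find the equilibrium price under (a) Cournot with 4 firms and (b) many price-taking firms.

Inverting demand: P = 131.5 − 0.5Q.
Cournot with 4 identical firms: the symmetric best-response condition is 131.5 − 2.5q = 106. Each firm produces q = 10.2, total output Q = 40.8, price P = 111.1.
Perfect competition: P = MC = 106, so 131.5 − 0.5Q = 106 and Q = 51.

Cournot: P = 111.1; Competition: P = 106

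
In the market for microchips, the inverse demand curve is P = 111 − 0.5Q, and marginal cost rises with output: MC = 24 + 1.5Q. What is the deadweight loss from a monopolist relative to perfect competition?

DWL = 75.69

Under competition P = MC: 111 − 0.5Q = 24 + 1.5Q ⇒ Q = 43.5, P = 89.25.
A monopolist chooses Q where MR = MC. MR = 111 − Q; setting this equal to 24 + 1.5Q gives Q = 34.8 and P = 93.6.
CS = ½·(111 − 89.25)·43.5 = 7569/16; PS = (89.25·43.5 − 24·43.5 − ½·1.5·43.5²) = 22707/16; TS = 1892.25.
CS = ½·(111 − 93.6)·34.8 = 302.76; PS = (93.6·34.8 − 24·34.8 − ½·1.5·34.8²) = 1513.8; TS = 1816.56.
DWL = 1892.25 − 1816.56 = 75.69.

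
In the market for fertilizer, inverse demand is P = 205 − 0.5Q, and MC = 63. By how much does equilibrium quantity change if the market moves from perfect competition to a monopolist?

Under competition P = MC = 63, so Q = (205 − 63)/0.5 = 284.
Monopoly sets MR = MC: 205 − Q = 63 ⇒ Q = 142, P = 205 − 0.5·142 = 134.
Change in equilibrium quantity: 142 − 284 = −142.

Equilibrium quantity falls by 142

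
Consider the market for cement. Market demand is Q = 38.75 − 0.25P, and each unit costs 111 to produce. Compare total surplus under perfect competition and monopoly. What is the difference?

Inverting demand: P = 155 − 4Q.
Competitive firms price at marginal cost: P = 111, giving Q = 11.
CS = ½·(155 − 111)·11 = 242; PS = (111 − 111)·11 = 0; TS = 242.
A monopolist chooses Q where MR = MC. MR = 155 − 8Q; setting this equal to 111 gives Q = 5.5 and P = 133.
CS = ½·(155 − 133)·5.5 = 60.5; PS = (133 − 111)·5.5 = 121; TS = 181.5.
Change in total surplus: 181.5 − 242 = −60.5.

Total surplus falls by 60.5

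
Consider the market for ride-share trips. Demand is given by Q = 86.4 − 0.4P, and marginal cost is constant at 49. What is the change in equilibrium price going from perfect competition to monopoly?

Inverting demand: P = 216 − 2.5Q.
Perfect competition: P = MC = 49, so 216 − 2.5Q = 49 and Q = 66.8.
Monopoly sets MR = MC: 216 − 5Q = 49 ⇒ Q = 33.4, P = 216 − 2.5·33.4 = 132.5.
Change in equilibrium price: 132.5 − 49 = 83.5.

Equilibrium price rises by 83.5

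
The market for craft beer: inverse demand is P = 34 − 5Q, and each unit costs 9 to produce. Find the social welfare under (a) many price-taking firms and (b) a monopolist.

Perfect competition: P = MC = 9, so 34 − 5Q = 9 and Q = 5.
CS = ½·(34 − 9)·5 = 62.5; PS = (9 − 9)·5 = 0; TS = 62.5.
Monopoly sets MR = MC: 34 − 10Q = 9 ⇒ Q = 2.5, P = 34 − 5·2.5 = 21.5.
CS = ½·(34 − 21.5)·2.5 = 15.625; PS = (21.5 − 9)·2.5 = 31.25; TS = 46.875.

Competition: TS = 62.5; Monopoly: TS = 46.875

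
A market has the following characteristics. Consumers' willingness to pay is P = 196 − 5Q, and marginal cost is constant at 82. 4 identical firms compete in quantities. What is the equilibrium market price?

In a 4-firm Cournot equilibrium, symmetry and the first-order condition give q = (196 − 82)/(25) = 4.56. So Q = 18.24 and P = 104.8.

P = 104.8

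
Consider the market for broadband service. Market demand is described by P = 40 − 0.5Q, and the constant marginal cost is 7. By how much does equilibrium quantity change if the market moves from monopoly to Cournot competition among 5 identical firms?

Q rises by 22

The monopolist equates marginal revenue to marginal cost: 40 − Q = 7, so Q = 33. From demand, P = 23.5.
With 5 symmetric Cournot firms, each firm's FOC gives 40 − 3q = 7, so q = 11, Q = 5·11 = 55, and P = 12.5.
Change in equilibrium quantity: 55 − 33 = 22.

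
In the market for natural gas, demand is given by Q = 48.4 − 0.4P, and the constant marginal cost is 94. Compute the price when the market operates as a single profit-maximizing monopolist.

P = 107.5

Inverting demand: P = 121 − 2.5Q.
The monopolist equates marginal revenue to marginal cost: 121 − 5Q = 94, so Q = 5.4. From demand, P = 107.5.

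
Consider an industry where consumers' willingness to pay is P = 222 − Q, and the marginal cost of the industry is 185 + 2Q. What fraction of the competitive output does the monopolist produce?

Q_m/Q_c = 0.75

The monopolist equates marginal revenue to marginal cost: 222 − 2Q = 185 + 2Q, so Q = 9.25. From demand, P = 212.75.
Competitive equilibrium sets price equal to marginal cost: 222 − Q = 185 + 2Q, so Q = 37/3 and P = 629/3.
Ratio Q_m/Q_c = 9.25/(37/3) = 0.75.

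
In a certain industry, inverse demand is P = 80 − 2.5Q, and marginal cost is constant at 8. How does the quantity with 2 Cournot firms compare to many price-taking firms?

With 2 symmetric Cournot firms, each firm's FOC gives 80 − 7.5q = 8, so q = 9.6, Q = 2·9.6 = 19.2, and P = 32.
Under competition P = MC = 8, so Q = (80 − 8)/2.5 = 28.8.

Cournot: Q = 19.2; Competition: Q = 28.8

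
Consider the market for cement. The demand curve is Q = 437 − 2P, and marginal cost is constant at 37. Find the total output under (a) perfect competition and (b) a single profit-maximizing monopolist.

Competition: Q = 363; Monopoly: Q = 181.5

Inverting demand: P = 218.5 − 0.5Q.
Perfect competition: P = MC = 37, so 218.5 − 0.5Q = 37 and Q = 363.
Monopoly sets MR = MC: 218.5 − Q = 37 ⇒ Q = 181.5, P = 218.5 − 0.5·181.5 = 127.75.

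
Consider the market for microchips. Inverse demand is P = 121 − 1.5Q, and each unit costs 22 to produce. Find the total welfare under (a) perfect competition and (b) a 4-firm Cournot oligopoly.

Under competition P = MC = 22, so Q = (121 − 22)/1.5 = 66.
CS = ½·(121 − 22)·66 = 3267; PS = (22 − 22)·66 = 0; TS = 3267.
Cournot with 4 identical firms: the symmetric best-response condition is 121 − 7.5q = 22. Each firm produces q = 13.2, total output Q = 52.8, price P = 41.8.
CS = ½·(121 − 41.8)·52.8 = 2090.88; PS = (41.8 − 22)·52.8 = 1045.44; TS = 3136.32.

Competition: TS = 3267; Cournot: TS = 3136.32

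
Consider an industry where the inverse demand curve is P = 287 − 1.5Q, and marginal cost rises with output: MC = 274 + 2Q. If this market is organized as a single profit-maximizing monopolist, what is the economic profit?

A monopolist chooses Q where MR = MC. MR = 287 − 3Q; setting this equal to 274 + 2Q gives Q = 2.6 and P = 283.1.
Profit = 283.1·2.6 − (274·2.6 + ½·2·2.6²) = 16.9.

Profit = 16.9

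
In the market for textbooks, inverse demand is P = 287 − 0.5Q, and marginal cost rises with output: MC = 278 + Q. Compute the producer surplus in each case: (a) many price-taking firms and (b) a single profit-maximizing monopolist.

Competitive equilibrium sets price equal to marginal cost: 287 − 0.5Q = 278 + Q, so Q = 6 and P = 284.
PS = P·Q − VC(Q) = 284·6 − (278·6 + ½·1·6²) = 18.
The monopolist equates marginal revenue to marginal cost: 287 − Q = 278 + Q, so Q = 4.5. From demand, P = 284.75.
PS = P·Q − VC(Q) = 284.75·4.5 − (278·4.5 + ½·1·4.5²) = 20.25.

Competition: PS = 18; Monopoly: PS = 20.25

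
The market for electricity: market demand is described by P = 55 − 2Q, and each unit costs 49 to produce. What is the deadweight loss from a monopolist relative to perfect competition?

DWL = 2.25

Competitive firms price at marginal cost: P = 49, giving Q = 3.
A monopolist chooses Q where MR = MC. MR = 55 − 4Q; setting this equal to 49 gives Q = 1.5 and P = 52.
DWL is the triangle between Q = 1.5 and Q = 3: ½·(3 − 1.5)·(52 − 49) = 2.25.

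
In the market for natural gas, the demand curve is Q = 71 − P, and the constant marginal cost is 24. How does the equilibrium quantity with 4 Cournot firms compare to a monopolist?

Inverting demand: P = 71 − Q.
With 4 symmetric Cournot firms, each firm's FOC gives 71 − 5q = 24, so q = 9.4, Q = 4·9.4 = 37.6, and P = 33.4.
Monopoly sets MR = MC: 71 − 2Q = 24 ⇒ Q = 23.5, P = 71 − 23.5 = 47.5.

Cournot: Q = 37.6; Monopoly: Q = 23.5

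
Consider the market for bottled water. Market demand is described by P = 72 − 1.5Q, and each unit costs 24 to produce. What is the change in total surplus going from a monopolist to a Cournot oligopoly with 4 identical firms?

A monopolist chooses Q where MR = MC. MR = 72 − 3Q; setting this equal to 24 gives Q = 16 and P = 48.
CS = ½·(72 − 48)·16 = 192; PS = (48 − 24)·16 = 384; TS = 576.
In a 4-firm Cournot equilibrium, symmetry and the first-order condition give q = (72 − 24)/(7.5) = 6.4. So Q = 25.6 and P = 33.6.
CS = ½·(72 − 33.6)·25.6 = 491.52; PS = (33.6 − 24)·25.6 = 245.76; TS = 737.28.
Change in total surplus: 737.28 − 576 = 161.28.

TS rises by 161.28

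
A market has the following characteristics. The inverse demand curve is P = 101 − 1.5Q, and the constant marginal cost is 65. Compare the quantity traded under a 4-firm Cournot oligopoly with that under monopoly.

Cournot with 4 identical firms: the symmetric best-response condition is 101 − 7.5q = 65. Each firm produces q = 4.8, total output Q = 19.2, price P = 72.2.
The monopolist equates marginal revenue to marginal cost: 101 − 3Q = 65, so Q = 12. From demand, P = 83.

Cournot: Q = 19.2; Monopoly: Q = 12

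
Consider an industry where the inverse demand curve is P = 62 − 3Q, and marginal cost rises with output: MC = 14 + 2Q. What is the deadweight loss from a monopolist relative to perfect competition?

DWL = 32.4

Under competition P = MC: 62 − 3Q = 14 + 2Q ⇒ Q = 9.6, P = 33.2.
The monopolist equates marginal revenue to marginal cost: 62 − 6Q = 14 + 2Q, so Q = 6. From demand, P = 44.
CS = ½·(62 − 33.2)·9.6 = 138.24; PS = (33.2·9.6 − 14·9.6 − ½·2·9.6²) = 92.16; TS = 230.4.
CS = ½·(62 − 44)·6 = 54; PS = (44·6 − 14·6 − ½·2·6²) = 144; TS = 198.
DWL = 230.4 − 198 = 32.4.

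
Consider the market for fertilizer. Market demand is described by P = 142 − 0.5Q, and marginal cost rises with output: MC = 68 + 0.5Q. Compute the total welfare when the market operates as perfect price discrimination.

A perfectly discriminating monopolist sells every unit with P(Q) ≥ MC(Q), so output equals the competitive quantity Q = 74. Each buyer pays their reservation price, so CS = 0 and the firm captures all surplus.
TS = 2738 (equal to competitive TS).

TS = 2738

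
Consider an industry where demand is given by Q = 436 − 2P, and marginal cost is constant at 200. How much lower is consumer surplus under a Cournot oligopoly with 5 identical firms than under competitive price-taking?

Inverting demand: P = 218 − 0.5Q.
Perfect competition: P = MC = 200, so 218 − 0.5Q = 200 and Q = 36.
CS = ½·(218 − 200)·36 = 324.
With 5 symmetric Cournot firms, each firm's FOC gives 218 − 3q = 200, so q = 6, Q = 5·6 = 30, and P = 203.
CS = ½·(218 − 203)·30 = 225.
Change in consumer surplus: 225 − 324 = −99.

CS falls by 99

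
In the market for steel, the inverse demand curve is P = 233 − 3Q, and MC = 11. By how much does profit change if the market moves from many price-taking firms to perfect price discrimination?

Competitive firms price at marginal cost: P = 11, giving Q = 74.
Profit = (11 − 11)·74 = 0.
Under first-degree price discrimination the firm charges each unit its demand price and produces up to where P = MC, i.e. Q = 74. Consumer surplus is zero; producer surplus equals total surplus.
PS equals the full surplus area, 8214. Profit = 8214 = 8214.
Change in profit: 8214 − 0 = 8214.

π rises by 8214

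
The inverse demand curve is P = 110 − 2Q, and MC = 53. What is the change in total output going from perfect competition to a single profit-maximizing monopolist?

Under competition P = MC = 53, so Q = (110 − 53)/2 = 28.5.
A monopolist chooses Q where MR = MC. MR = 110 − 4Q; setting this equal to 53 gives Q = 14.25 and P = 81.5.
Change in total output: 14.25 − 28.5 = −14.25.

Total output falls by 14.25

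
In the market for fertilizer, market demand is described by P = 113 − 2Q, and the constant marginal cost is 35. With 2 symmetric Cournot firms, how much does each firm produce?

Cournot with 2 identical firms: the symmetric best-response condition is 113 − 6q = 35. Each firm produces q = 13, total output Q = 26, price P = 61.

q_i = 13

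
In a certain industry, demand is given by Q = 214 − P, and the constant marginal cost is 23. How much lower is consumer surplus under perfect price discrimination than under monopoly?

Inverting demand: P = 214 − Q.
Monopoly sets MR = MC: 214 − 2Q = 23 ⇒ Q = 95.5, P = 214 − 95.5 = 118.5.
CS = ½·(214 − 118.5)·95.5 = 4560.125.
With perfect price discrimination, output is the efficient level Q = 191 (where demand meets MC), but every buyer pays their willingness to pay: CS = 0 and PS = total surplus.
CS = 0.
Change in consumer surplus: 0 − 4560.125 = −4560.125.

CS falls by 4560.125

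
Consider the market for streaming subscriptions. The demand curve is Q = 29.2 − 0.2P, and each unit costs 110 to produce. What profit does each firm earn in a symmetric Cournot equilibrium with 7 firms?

π_i = 4.05

Inverting demand: P = 146 − 5Q.
Cournot with 7 identical firms: the symmetric best-response condition is 146 − 40q = 110. Each firm produces q = 0.9, total output Q = 6.3, price P = 114.5.
Each firm's profit = (114.5 − 110)·0.9 = 4.05.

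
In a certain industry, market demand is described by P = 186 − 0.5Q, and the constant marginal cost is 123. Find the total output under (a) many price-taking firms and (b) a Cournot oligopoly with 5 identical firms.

Under competition P = MC = 123, so Q = (186 − 123)/0.5 = 126.
With 5 symmetric Cournot firms, each firm's FOC gives 186 − 3q = 123, so q = 21, Q = 5·21 = 105, and P = 133.5.

Competition: Q = 126; Cournot: Q = 105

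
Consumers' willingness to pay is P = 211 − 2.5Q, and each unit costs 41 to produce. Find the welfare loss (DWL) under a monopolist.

Competitive firms price at marginal cost: P = 41, giving Q = 68.
The monopolist equates marginal revenue to marginal cost: 211 − 5Q = 41, so Q = 34. From demand, P = 126.
DWL is the triangle between Q = 34 and Q = 68: ½·(68 − 34)·(126 − 41) = 1445.

DWL = 1445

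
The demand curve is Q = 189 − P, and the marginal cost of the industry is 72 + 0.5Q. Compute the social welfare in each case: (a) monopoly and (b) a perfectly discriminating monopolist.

Monopoly: TS = 3832.92; Perfect PD: TS = 4563

Inverting demand: P = 189 − Q.
The monopolist equates marginal revenue to marginal cost: 189 − 2Q = 72 + 0.5Q, so Q = 46.8. From demand, P = 142.2.
CS = ½·(189 − 142.2)·46.8 = 1095.12; PS = (142.2·46.8 − 72·46.8 − ½·0.5·46.8²) = 2737.8; TS = 3832.92.
Under first-degree price discrimination the firm charges each unit its demand price and produces up to where P = MC, i.e. Q = 78. Consumer surplus is zero; producer surplus equals total surplus.
TS = 4563 (equal to competitive TS).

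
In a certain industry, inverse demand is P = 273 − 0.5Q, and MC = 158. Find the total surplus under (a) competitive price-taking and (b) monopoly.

Competition: TS = 13225; Monopoly: TS = 9918.75

Under competition P = MC = 158, so Q = (273 − 158)/0.5 = 230.
CS = ½·(273 − 158)·230 = 13225; PS = (158 − 158)·230 = 0; TS = 13225.
A monopolist chooses Q where MR = MC. MR = 273 − Q; setting this equal to 158 gives Q = 115 and P = 215.5.
CS = ½·(273 − 215.5)·115 = 3306.25; PS = (215.5 − 158)·115 = 6612.5; TS = 9918.75.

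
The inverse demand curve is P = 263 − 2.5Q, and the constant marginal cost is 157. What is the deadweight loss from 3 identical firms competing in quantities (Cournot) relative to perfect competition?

DWL = 140.45

Competitive firms price at marginal cost: P = 157, giving Q = 42.4.
With 3 symmetric Cournot firms, each firm's FOC gives 263 − 10q = 157, so q = 10.6, Q = 3·10.6 = 31.8, and P = 183.5.
DWL is the triangle between Q = 31.8 and Q = 42.4: ½·(42.4 − 31.8)·(183.5 − 157) = 140.45.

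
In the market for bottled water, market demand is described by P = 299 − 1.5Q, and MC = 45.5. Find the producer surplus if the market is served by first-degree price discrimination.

PS = 21420.75

A perfectly discriminating monopolist sells every unit with P(Q) ≥ MC(Q), so output equals the competitive quantity Q = 169. Each buyer pays their reservation price, so CS = 0 and the firm captures all surplus.
PS = ½·(299 − 45.5)·169 = 21420.75.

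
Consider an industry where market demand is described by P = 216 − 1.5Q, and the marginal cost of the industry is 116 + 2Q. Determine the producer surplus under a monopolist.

PS = 1000

Monopoly sets MR = MC: 216 − 3Q = 116 + 2Q ⇒ Q = 20, P = 216 − 1.5·20 = 186.
PS = P·Q − VC(Q) = 186·20 − (116·20 + ½·2·20²) = 1000.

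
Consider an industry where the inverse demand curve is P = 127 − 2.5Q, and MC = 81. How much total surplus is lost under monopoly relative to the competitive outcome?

Perfect competition: P = MC = 81, so 127 − 2.5Q = 81 and Q = 18.4.
A monopolist chooses Q where MR = MC. MR = 127 − 5Q; setting this equal to 81 gives Q = 9.2 and P = 104.
DWL is the triangle between Q = 9.2 and Q = 18.4: ½·(18.4 − 9.2)·(104 − 81) = 105.8.

DWL = 105.8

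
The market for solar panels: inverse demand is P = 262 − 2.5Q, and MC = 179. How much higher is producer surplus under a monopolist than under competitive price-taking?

Producer surplus rises by 688.9

Under competition P = MC = 179, so Q = (262 − 179)/2.5 = 33.2.
PS = (179 − 179)·33.2 = 0.
Monopoly sets MR = MC: 262 − 5Q = 179 ⇒ Q = 16.6, P = 262 − 2.5·16.6 = 220.5.
PS = (220.5 − 179)·16.6 = 688.9.
Change in producer surplus: 688.9 − 0 = 688.9.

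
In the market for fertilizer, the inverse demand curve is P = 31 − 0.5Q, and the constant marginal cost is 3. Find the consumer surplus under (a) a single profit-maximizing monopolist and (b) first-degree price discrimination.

A monopolist chooses Q where MR = MC. MR = 31 − Q; setting this equal to 3 gives Q = 28 and P = 17.
CS = ½·(31 − 17)·28 = 196.
A perfectly discriminating monopolist sells every unit with P(Q) ≥ MC(Q), so output equals the competitive quantity Q = 56. Each buyer pays their reservation price, so CS = 0 and the firm captures all surplus.
CS = 0.

Monopoly: CS = 196; Perfect PD: CS = 0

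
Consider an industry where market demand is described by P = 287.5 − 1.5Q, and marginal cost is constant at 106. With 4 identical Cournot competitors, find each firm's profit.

With 4 symmetric Cournot firms, each firm's FOC gives 287.5 − 7.5q = 106, so q = 24.2, Q = 4·24.2 = 96.8, and P = 142.3.
Each firm's profit = (142.3 − 106)·24.2 = 878.46.

π_i = 878.46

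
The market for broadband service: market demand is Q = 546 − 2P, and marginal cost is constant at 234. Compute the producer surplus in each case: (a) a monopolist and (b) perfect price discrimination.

Inverting demand: P = 273 − 0.5Q.
Monopoly sets MR = MC: 273 − Q = 234 ⇒ Q = 39, P = 273 − 0.5·39 = 253.5.
PS = (253.5 − 234)·39 = 760.5.
With perfect price discrimination, output is the efficient level Q = 78 (where demand meets MC), but every buyer pays their willingness to pay: CS = 0 and PS = total surplus.
PS = ½·(273 − 234)·78 = 1521.

Monopoly: PS = 760.5; Perfect PD: PS = 1521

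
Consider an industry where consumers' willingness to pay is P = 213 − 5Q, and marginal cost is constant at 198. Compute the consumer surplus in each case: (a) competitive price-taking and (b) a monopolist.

Under competition P = MC = 198, so Q = (213 − 198)/5 = 3.
CS = ½·(213 − 198)·3 = 22.5.
The monopolist equates marginal revenue to marginal cost: 213 − 10Q = 198, so Q = 1.5. From demand, P = 205.5.
CS = ½·(213 − 205.5)·1.5 = 5.625.

Competition: CS = 22.5; Monopoly: CS = 5.625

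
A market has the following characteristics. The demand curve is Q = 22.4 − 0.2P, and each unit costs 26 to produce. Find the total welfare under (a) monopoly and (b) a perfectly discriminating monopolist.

Monopoly: TS = 554.7; Perfect PD: TS = 739.6

Inverting demand: P = 112 − 5Q.
The monopolist equates marginal revenue to marginal cost: 112 − 10Q = 26, so Q = 8.6. From demand, P = 69.
CS = ½·(112 − 69)·8.6 = 184.9; PS = (69 − 26)·8.6 = 369.8; TS = 554.7.
With perfect price discrimination, output is the efficient level Q = 17.2 (where demand meets MC), but every buyer pays their willingness to pay: CS = 0 and PS = total surplus.
TS = 739.6 (equal to competitive TS).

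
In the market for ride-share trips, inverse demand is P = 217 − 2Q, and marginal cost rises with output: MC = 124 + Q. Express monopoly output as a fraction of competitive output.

A monopolist chooses Q where MR = MC. MR = 217 − 4Q; setting this equal to 124 + Q gives Q = 18.6 and P = 179.8.
Under competition P = MC: 217 − 2Q = 124 + Q ⇒ Q = 31, P = 155.
Ratio Q_m/Q_c = 18.6/31 = 0.6.

Q_m/Q_c = 0.6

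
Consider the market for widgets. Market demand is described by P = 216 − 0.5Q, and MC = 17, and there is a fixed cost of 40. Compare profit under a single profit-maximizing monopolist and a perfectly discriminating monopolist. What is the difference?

Profit rises by 19800.5

The monopolist equates marginal revenue to marginal cost: 216 − Q = 17, so Q = 199. From demand, P = 116.5.
Profit = (116.5 − 17)·199 − 40 = 19760.5.
Under first-degree price discrimination the firm charges each unit its demand price and produces up to where P = MC, i.e. Q = 398. Consumer surplus is zero; producer surplus equals total surplus.
PS equals the full surplus area, 39601. Profit = 39601 − 40 = 39561.
Change in profit: 39561 − 19760.5 = 19800.5.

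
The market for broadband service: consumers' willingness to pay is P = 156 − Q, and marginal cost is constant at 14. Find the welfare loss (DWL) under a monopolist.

DWL = 2520.5

Competitive firms price at marginal cost: P = 14, giving Q = 142.
The monopolist equates marginal revenue to marginal cost: 156 − 2Q = 14, so Q = 71. From demand, P = 85.
DWL is the triangle between Q = 71 and Q = 142: ½·(142 − 71)·(85 − 14) = 2520.5.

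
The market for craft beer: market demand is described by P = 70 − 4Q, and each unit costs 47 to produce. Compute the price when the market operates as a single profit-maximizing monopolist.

P = 58.5

A monopolist chooses Q where MR = MC. MR = 70 − 8Q; setting this equal to 47 gives Q = 2.875 and P = 58.5.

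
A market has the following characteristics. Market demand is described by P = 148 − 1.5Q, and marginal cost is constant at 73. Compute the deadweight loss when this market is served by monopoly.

DWL = 468.75

Under competition P = MC = 73, so Q = (148 − 73)/1.5 = 50.
A monopolist chooses Q where MR = MC. MR = 148 − 3Q; setting this equal to 73 gives Q = 25 and P = 110.5.
DWL is the triangle between Q = 25 and Q = 50: ½·(50 − 25)·(110.5 − 73) = 468.75.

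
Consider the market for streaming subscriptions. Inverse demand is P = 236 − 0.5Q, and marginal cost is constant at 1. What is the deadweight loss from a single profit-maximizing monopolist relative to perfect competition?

Under competition P = MC = 1, so Q = (236 − 1)/0.5 = 470.
The monopolist equates marginal revenue to marginal cost: 236 − Q = 1, so Q = 235. From demand, P = 118.5.
DWL is the triangle between Q = 235 and Q = 470: ½·(470 − 235)·(118.5 − 1) = 13806.25.

DWL = 13806.25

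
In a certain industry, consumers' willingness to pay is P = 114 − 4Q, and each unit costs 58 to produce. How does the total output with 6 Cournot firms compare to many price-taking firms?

Cournot: Q = 12; Competition: Q = 14

With 6 symmetric Cournot firms, each firm's FOC gives 114 − 28q = 58, so q = 2, Q = 6·2 = 12, and P = 66.
Perfect competition: P = MC = 58, so 114 − 4Q = 58 and Q = 14.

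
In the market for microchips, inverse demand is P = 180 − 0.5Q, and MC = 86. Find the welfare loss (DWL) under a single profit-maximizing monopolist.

DWL = 2209

Competitive firms price at marginal cost: P = 86, giving Q = 188.
A monopolist chooses Q where MR = MC. MR = 180 − Q; setting this equal to 86 gives Q = 94 and P = 133.
DWL is the triangle between Q = 94 and Q = 188: ½·(188 − 94)·(133 − 86) = 2209.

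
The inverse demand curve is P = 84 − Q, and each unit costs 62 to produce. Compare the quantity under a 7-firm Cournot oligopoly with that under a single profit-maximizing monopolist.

Cournot: Q = 19.25; Monopoly: Q = 11

Cournot with 7 identical firms: the symmetric best-response condition is 84 − 8q = 62. Each firm produces q = 2.75, total output Q = 19.25, price P = 64.75.
A monopolist chooses Q where MR = MC. MR = 84 − 2Q; setting this equal to 62 gives Q = 11 and P = 73.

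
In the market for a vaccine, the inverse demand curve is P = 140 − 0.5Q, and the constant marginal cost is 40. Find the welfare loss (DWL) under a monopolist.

DWL = 2500

Competitive firms price at marginal cost: P = 40, giving Q = 200.
A monopolist chooses Q where MR = MC. MR = 140 − Q; setting this equal to 40 gives Q = 100 and P = 90.
DWL is the triangle between Q = 100 and Q = 200: ½·(200 − 100)·(90 − 40) = 2500.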